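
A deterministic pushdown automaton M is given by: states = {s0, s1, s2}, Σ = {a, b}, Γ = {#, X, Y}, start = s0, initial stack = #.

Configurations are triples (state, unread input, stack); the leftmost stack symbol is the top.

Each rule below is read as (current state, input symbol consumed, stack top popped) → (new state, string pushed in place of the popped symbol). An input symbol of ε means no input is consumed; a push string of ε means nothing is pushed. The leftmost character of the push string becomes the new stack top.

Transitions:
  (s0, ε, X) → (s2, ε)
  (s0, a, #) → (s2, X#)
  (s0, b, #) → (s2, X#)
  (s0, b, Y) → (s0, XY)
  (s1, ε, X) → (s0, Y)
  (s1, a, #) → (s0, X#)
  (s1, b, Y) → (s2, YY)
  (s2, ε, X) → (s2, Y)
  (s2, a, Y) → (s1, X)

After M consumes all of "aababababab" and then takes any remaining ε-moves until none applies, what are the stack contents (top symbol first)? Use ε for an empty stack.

(s0, aababababab, #)
  read a, top #: go to s2, push X# → (s2, ababababab, X#)
  ε-move, top X: go to s2, push Y → (s2, ababababab, Y#)
  read a, top Y: go to s1, push X → (s1, babababab, X#)
  ε-move, top X: go to s0, push Y → (s0, babababab, Y#)
  read b, top Y: go to s0, push XY → (s0, abababab, XY#)
  ε-move, top X: go to s2, push ε → (s2, abababab, Y#)
  read a, top Y: go to s1, push X → (s1, bababab, X#)
  ε-move, top X: go to s0, push Y → (s0, bababab, Y#)
  read b, top Y: go to s0, push XY → (s0, ababab, XY#)
  ε-move, top X: go to s2, push ε → (s2, ababab, Y#)
  read a, top Y: go to s1, push X → (s1, babab, X#)
  ε-move, top X: go to s0, push Y → (s0, babab, Y#)
  read b, top Y: go to s0, push XY → (s0, abab, XY#)
  ε-move, top X: go to s2, push ε → (s2, abab, Y#)
  read a, top Y: go to s1, push X → (s1, bab, X#)
  ε-move, top X: go to s0, push Y → (s0, bab, Y#)
  read b, top Y: go to s0, push XY → (s0, ab, XY#)
  ε-move, top X: go to s2, push ε → (s2, ab, Y#)
  read a, top Y: go to s1, push X → (s1, b, X#)
  ε-move, top X: go to s0, push Y → (s0, b, Y#)
  read b, top Y: go to s0, push XY → (s0, ε, XY#)
  ε-move, top X: go to s2, push ε → (s2, ε, Y#)
All input consumed in state s2 with stack Y#.

Y#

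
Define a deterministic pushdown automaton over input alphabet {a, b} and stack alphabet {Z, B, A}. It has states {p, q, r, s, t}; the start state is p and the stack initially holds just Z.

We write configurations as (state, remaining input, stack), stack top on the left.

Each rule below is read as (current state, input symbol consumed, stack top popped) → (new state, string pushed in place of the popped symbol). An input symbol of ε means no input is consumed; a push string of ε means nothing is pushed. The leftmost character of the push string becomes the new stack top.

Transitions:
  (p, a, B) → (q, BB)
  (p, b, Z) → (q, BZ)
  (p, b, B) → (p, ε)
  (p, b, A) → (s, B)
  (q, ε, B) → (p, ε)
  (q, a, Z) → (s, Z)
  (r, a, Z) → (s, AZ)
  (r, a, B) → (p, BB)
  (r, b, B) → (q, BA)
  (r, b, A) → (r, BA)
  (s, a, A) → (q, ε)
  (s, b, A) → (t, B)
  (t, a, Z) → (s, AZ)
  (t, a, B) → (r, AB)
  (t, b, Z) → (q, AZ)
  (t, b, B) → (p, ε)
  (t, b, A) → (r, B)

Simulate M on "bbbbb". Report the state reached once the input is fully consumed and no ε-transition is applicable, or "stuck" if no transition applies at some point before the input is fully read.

(p, bbbbb, Z)
  read b, top Z: go to q, push BZ → (q, bbbb, BZ)
  ε-move, top B: go to p, push ε → (p, bbbb, Z)
  read b, top Z: go to q, push BZ → (q, bbb, BZ)
  ε-move, top B: go to p, push ε → (p, bbb, Z)
  read b, top Z: go to q, push BZ → (q, bb, BZ)
  ε-move, top B: go to p, push ε → (p, bb, Z)
  read b, top Z: go to q, push BZ → (q, b, BZ)
  ε-move, top B: go to p, push ε → (p, b, Z)
  read b, top Z: go to q, push BZ → (q, ε, BZ)
  ε-move, top B: go to p, push ε → (p, ε, Z)
All input consumed; M is in state p.

p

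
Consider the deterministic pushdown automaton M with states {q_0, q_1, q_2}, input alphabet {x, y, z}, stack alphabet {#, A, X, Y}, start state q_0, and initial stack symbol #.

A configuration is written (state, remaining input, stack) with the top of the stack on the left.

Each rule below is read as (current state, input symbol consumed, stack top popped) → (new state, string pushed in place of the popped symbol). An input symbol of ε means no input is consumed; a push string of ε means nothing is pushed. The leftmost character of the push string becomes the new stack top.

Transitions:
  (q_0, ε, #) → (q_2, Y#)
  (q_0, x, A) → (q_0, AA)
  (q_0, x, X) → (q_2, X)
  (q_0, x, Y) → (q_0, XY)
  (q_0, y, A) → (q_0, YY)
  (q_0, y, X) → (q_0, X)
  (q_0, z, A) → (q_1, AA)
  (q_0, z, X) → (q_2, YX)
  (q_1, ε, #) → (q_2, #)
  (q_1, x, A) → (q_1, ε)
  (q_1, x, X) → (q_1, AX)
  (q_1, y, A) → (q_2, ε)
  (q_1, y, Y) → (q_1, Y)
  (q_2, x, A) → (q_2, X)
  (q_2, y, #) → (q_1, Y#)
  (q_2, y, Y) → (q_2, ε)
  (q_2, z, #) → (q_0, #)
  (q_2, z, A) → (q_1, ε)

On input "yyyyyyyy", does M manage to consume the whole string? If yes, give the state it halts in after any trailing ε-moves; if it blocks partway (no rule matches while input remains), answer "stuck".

(q_0, yyyyyyyy, #)
  ε-move, top #: go to q_2, push Y# → (q_2, yyyyyyyy, Y#)
  read y, top Y: go to q_2, push ε → (q_2, yyyyyyy, #)
  read y, top #: go to q_1, push Y# → (q_1, yyyyyy, Y#)
  read y, top Y: go to q_1, push Y → (q_1, yyyyy, Y#)
  read y, top Y: go to q_1, push Y → (q_1, yyyy, Y#)
  read y, top Y: go to q_1, push Y → (q_1, yyy, Y#)
  read y, top Y: go to q_1, push Y → (q_1, yy, Y#)
  read y, top Y: go to q_1, push Y → (q_1, y, Y#)
  read y, top Y: go to q_1, push Y → (q_1, ε, Y#)
All input consumed; M is in state q_1.

q_1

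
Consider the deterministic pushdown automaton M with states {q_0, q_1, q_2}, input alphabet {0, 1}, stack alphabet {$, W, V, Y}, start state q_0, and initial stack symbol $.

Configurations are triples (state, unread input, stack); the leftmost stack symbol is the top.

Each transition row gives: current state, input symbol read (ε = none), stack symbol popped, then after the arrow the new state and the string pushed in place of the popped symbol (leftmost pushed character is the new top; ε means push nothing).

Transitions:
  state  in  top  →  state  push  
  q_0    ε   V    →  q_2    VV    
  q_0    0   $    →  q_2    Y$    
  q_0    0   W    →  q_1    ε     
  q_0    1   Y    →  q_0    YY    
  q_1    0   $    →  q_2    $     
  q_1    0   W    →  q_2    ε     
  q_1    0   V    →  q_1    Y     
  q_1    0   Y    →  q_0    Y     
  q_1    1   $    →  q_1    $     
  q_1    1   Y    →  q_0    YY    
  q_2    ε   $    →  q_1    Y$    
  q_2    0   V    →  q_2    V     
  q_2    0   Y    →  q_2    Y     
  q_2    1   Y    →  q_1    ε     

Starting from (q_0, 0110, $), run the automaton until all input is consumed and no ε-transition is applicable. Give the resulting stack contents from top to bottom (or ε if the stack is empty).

(q_0, 0110, $)
  read 0, top $: go to q_2, push Y$ → (q_2, 110, Y$)
  read 1, top Y: go to q_1, push ε → (q_1, 10, $)
  read 1, top $: go to q_1, push $ → (q_1, 0, $)
  read 0, top $: go to q_2, push $ → (q_2, ε, $)
  ε-move, top $: go to q_1, push Y$ → (q_1, ε, Y$)
All input consumed in state q_1 with stack Y$.

Y$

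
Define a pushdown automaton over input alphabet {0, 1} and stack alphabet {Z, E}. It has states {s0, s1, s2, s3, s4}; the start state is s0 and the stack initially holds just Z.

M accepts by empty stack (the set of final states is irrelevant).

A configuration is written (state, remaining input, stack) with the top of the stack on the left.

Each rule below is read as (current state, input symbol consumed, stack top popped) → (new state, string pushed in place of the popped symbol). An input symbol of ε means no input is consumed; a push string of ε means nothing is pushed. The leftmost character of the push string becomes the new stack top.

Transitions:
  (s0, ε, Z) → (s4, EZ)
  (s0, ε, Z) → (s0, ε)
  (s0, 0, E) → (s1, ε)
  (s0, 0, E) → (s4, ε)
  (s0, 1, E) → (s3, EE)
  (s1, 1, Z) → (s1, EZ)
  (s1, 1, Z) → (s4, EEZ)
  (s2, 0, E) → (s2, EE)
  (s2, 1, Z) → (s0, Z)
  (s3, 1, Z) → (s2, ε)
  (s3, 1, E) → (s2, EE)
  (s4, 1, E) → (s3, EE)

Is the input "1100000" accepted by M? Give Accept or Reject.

Reject

No computation consumes all input and empties the stack.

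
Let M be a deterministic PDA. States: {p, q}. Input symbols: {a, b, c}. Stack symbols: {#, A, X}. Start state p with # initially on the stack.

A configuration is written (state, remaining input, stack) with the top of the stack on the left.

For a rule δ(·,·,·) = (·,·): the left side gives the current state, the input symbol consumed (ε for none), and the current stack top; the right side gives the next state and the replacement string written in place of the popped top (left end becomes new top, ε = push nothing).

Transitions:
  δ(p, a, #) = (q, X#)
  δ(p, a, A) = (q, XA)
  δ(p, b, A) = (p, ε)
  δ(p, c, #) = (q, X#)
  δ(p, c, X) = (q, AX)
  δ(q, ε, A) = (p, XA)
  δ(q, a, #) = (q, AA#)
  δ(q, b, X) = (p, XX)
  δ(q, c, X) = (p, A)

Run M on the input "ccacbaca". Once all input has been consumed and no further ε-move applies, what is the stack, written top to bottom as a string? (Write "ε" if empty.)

(p, ccacbaca, #)
  read c, top #: go to q, push X# → (q, cacbaca, X#)
  read c, top X: go to p, push A → (p, acbaca, A#)
  read a, top A: go to q, push XA → (q, cbaca, XA#)
  read c, top X: go to p, push A → (p, baca, AA#)
  read b, top A: go to p, push ε → (p, aca, A#)
  read a, top A: go to q, push XA → (q, ca, XA#)
  read c, top X: go to p, push A → (p, a, AA#)
  read a, top A: go to q, push XA → (q, ε, XAA#)
All input consumed in state q with stack XAA#.

XAA#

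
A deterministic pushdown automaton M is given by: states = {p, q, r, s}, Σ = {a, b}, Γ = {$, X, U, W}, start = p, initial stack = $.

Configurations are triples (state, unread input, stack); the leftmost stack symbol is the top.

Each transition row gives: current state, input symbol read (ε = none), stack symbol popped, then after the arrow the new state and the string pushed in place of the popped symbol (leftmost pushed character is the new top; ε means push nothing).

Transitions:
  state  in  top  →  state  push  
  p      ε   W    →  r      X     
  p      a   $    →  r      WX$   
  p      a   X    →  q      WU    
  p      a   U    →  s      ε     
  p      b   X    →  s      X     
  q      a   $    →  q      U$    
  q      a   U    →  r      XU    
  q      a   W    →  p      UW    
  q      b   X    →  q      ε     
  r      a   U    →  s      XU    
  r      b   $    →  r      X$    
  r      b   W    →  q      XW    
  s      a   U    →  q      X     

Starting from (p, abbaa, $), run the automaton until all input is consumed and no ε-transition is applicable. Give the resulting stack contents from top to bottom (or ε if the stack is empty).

(p, abbaa, $) ⊢ (r, bbaa, WX$) ⊢ (q, baa, XWX$) ⊢ (q, aa, WX$) ⊢ (p, a, UWX$) ⊢ (s, ε, WX$)
All input consumed in state s with stack WX$.

WX$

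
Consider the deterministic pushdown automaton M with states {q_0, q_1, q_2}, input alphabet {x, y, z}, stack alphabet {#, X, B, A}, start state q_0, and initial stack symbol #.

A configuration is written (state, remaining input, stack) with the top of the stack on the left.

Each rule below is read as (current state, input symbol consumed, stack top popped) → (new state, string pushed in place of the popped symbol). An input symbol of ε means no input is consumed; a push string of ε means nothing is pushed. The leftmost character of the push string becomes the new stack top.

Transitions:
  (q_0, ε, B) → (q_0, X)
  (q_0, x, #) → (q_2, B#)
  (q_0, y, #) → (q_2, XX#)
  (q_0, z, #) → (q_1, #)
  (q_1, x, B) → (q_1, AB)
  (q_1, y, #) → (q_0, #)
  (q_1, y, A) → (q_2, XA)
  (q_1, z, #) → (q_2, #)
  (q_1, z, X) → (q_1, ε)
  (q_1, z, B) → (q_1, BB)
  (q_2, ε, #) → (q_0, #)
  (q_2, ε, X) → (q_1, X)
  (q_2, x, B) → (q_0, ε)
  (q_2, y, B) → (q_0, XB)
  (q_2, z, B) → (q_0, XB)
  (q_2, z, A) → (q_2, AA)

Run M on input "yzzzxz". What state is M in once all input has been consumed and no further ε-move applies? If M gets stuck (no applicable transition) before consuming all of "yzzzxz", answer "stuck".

q_0

(q_0, yzzzxz, #)
  read y, top #: go to q_2, push XX# → (q_2, zzzxz, XX#)
  ε-move, top X: go to q_1, push X → (q_1, zzzxz, XX#)
  read z, top X: go to q_1, push ε → (q_1, zzxz, X#)
  read z, top X: go to q_1, push ε → (q_1, zxz, #)
  read z, top #: go to q_2, push # → (q_2, xz, #)
  ε-move, top #: go to q_0, push # → (q_0, xz, #)
  read x, top #: go to q_2, push B# → (q_2, z, B#)
  read z, top B: go to q_0, push XB → (q_0, ε, XB#)
All input consumed; M is in state q_0.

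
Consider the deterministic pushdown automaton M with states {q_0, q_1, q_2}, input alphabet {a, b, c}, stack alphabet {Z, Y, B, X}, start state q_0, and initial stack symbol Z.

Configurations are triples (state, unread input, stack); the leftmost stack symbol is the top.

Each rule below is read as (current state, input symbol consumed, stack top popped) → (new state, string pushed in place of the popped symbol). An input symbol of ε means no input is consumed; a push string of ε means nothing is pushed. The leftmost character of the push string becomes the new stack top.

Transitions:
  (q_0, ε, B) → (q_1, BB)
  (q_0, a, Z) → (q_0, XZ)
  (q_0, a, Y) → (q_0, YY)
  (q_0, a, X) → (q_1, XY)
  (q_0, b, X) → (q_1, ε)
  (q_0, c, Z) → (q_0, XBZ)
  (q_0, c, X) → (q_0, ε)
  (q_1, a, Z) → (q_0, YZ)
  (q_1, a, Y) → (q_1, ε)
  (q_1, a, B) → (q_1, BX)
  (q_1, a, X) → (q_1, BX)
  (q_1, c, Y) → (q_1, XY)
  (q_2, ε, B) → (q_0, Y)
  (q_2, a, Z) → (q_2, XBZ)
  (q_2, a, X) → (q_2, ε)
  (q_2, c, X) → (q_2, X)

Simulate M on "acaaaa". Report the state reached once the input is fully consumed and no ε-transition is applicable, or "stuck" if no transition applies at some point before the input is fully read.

(q_0, acaaaa, Z)
  read a, top Z: go to q_0, push XZ → (q_0, caaaa, XZ)
  read c, top X: go to q_0, push ε → (q_0, aaaa, Z)
  read a, top Z: go to q_0, push XZ → (q_0, aaa, XZ)
  read a, top X: go to q_1, push XY → (q_1, aa, XYZ)
  read a, top X: go to q_1, push BX → (q_1, a, BXYZ)
  read a, top B: go to q_1, push BX → (q_1, ε, BXXYZ)
All input consumed; M is in state q_1.

q_1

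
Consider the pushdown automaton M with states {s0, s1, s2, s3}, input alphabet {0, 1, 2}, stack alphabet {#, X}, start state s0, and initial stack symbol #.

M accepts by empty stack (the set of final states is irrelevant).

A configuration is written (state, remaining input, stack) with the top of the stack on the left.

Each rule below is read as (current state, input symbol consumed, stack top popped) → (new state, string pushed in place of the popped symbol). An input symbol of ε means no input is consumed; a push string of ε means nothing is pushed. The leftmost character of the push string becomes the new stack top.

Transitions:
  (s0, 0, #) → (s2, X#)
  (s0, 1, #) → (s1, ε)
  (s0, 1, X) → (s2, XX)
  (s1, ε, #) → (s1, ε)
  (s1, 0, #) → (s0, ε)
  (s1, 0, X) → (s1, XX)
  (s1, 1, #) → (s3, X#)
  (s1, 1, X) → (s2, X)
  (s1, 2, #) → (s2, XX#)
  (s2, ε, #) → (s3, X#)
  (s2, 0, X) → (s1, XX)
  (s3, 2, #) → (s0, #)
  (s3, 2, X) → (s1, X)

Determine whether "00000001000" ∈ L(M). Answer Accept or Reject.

No computation consumes all input and empties the stack.

Reject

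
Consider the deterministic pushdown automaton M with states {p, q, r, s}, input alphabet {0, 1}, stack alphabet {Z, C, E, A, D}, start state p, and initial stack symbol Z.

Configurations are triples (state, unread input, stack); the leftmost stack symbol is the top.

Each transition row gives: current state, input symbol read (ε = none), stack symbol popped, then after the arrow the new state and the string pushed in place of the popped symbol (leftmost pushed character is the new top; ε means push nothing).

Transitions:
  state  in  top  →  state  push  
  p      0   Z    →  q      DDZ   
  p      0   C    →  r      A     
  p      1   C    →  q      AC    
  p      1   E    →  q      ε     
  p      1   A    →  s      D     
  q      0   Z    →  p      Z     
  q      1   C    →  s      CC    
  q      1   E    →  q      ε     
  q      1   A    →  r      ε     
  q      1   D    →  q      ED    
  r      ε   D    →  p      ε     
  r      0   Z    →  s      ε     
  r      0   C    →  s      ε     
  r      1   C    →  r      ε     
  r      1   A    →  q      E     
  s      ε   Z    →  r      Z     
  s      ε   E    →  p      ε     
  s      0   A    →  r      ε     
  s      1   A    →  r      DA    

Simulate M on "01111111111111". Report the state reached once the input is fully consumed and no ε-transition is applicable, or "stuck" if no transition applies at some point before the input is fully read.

(p, 01111111111111, Z)
  read 0, top Z: go to q, push DDZ → (q, 1111111111111, DDZ)
  read 1, top D: go to q, push ED → (q, 111111111111, EDDZ)
  read 1, top E: go to q, push ε → (q, 11111111111, DDZ)
  read 1, top D: go to q, push ED → (q, 1111111111, EDDZ)
  read 1, top E: go to q, push ε → (q, 111111111, DDZ)
  read 1, top D: go to q, push ED → (q, 11111111, EDDZ)
  read 1, top E: go to q, push ε → (q, 1111111, DDZ)
  read 1, top D: go to q, push ED → (q, 111111, EDDZ)
  read 1, top E: go to q, push ε → (q, 11111, DDZ)
  read 1, top D: go to q, push ED → (q, 1111, EDDZ)
  read 1, top E: go to q, push ε → (q, 111, DDZ)
  read 1, top D: go to q, push ED → (q, 11, EDDZ)
  read 1, top E: go to q, push ε → (q, 1, DDZ)
  read 1, top D: go to q, push ED → (q, ε, EDDZ)
All input consumed; M is in state q.

q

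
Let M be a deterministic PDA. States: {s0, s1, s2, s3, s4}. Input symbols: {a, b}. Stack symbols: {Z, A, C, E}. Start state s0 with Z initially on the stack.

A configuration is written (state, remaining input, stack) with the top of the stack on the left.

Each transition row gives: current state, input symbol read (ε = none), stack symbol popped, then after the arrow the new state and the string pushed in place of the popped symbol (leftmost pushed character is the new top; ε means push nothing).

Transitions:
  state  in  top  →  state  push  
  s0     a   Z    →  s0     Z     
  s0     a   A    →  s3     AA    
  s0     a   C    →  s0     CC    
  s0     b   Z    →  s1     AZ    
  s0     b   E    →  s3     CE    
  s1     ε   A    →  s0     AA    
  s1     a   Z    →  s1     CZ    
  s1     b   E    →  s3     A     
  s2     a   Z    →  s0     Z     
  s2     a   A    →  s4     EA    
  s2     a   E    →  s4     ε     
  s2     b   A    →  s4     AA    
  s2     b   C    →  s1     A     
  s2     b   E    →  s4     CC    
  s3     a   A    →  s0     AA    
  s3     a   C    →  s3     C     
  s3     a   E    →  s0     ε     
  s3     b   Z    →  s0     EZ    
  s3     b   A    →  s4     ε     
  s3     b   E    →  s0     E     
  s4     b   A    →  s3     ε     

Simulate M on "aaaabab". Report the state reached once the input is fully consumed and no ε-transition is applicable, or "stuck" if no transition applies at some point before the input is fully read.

s4

(s0, aaaabab, Z)
  read a, top Z: go to s0, push Z → (s0, aaabab, Z)
  read a, top Z: go to s0, push Z → (s0, aabab, Z)
  read a, top Z: go to s0, push Z → (s0, abab, Z)
  read a, top Z: go to s0, push Z → (s0, bab, Z)
  read b, top Z: go to s1, push AZ → (s1, ab, AZ)
  ε-move, top A: go to s0, push AA → (s0, ab, AAZ)
  read a, top A: go to s3, push AA → (s3, b, AAAZ)
  read b, top A: go to s4, push ε → (s4, ε, AAZ)
All input consumed; M is in state s4.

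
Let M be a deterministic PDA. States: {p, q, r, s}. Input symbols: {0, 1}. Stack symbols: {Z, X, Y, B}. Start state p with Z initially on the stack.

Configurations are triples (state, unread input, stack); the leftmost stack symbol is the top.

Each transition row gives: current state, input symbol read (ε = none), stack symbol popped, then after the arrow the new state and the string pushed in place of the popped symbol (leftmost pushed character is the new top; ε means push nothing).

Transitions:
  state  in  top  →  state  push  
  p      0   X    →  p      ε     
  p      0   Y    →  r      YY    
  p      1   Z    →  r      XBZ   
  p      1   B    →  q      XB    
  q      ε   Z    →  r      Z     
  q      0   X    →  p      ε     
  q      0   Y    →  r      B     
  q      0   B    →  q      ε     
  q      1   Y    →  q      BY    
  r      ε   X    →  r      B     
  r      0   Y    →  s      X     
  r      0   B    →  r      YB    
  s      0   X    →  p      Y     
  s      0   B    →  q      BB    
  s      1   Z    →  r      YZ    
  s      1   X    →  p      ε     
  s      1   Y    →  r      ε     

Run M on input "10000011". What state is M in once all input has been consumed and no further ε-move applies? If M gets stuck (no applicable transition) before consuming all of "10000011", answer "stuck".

stuck

(p, 10000011, Z)
  read 1, top Z: go to r, push XBZ → (r, 0000011, XBZ)
  ε-move, top X: go to r, push B → (r, 0000011, BBZ)
  read 0, top B: go to r, push YB → (r, 000011, YBBZ)
  read 0, top Y: go to s, push X → (s, 00011, XBBZ)
  read 0, top X: go to p, push Y → (p, 0011, YBBZ)
  read 0, top Y: go to r, push YY → (r, 011, YYBBZ)
  read 0, top Y: go to s, push X → (s, 11, XYBBZ)
  read 1, top X: go to p, push ε → (p, 1, YBBZ)
No transition for (p, 1, top Y); M blocks with input 1 remaining.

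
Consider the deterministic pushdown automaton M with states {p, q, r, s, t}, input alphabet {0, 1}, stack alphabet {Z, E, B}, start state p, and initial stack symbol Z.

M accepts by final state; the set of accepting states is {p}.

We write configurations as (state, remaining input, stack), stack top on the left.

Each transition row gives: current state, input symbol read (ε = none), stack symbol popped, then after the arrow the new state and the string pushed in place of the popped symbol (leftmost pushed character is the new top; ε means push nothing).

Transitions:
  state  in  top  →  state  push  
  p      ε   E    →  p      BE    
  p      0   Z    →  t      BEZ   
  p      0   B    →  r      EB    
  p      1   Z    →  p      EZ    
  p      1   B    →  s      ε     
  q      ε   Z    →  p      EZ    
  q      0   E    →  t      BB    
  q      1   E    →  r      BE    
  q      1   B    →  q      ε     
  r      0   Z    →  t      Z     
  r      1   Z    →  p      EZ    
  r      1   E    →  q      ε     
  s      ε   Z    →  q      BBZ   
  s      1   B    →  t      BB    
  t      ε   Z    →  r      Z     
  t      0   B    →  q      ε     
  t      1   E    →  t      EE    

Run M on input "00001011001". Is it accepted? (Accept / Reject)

(p, 00001011001, Z)
  read 0, top Z: go to t, push BEZ → (t, 0001011001, BEZ)
  read 0, top B: go to q, push ε → (q, 001011001, EZ)
  read 0, top E: go to t, push BB → (t, 01011001, BBZ)
  read 0, top B: go to q, push ε → (q, 1011001, BZ)
  read 1, top B: go to q, push ε → (q, 011001, Z)
  ε-move, top Z: go to p, push EZ → (p, 011001, EZ)
  ε-move, top E: go to p, push BE → (p, 011001, BEZ)
  read 0, top B: go to r, push EB → (r, 11001, EBEZ)
  read 1, top E: go to q, push ε → (q, 1001, BEZ)
  read 1, top B: go to q, push ε → (q, 001, EZ)
  read 0, top E: go to t, push BB → (t, 01, BBZ)
  read 0, top B: go to q, push ε → (q, 1, BZ)
  read 1, top B: go to q, push ε → (q, ε, Z)
  ε-move, top Z: go to p, push EZ → (p, ε, EZ)
All input consumed; state p ∈ F.

Accept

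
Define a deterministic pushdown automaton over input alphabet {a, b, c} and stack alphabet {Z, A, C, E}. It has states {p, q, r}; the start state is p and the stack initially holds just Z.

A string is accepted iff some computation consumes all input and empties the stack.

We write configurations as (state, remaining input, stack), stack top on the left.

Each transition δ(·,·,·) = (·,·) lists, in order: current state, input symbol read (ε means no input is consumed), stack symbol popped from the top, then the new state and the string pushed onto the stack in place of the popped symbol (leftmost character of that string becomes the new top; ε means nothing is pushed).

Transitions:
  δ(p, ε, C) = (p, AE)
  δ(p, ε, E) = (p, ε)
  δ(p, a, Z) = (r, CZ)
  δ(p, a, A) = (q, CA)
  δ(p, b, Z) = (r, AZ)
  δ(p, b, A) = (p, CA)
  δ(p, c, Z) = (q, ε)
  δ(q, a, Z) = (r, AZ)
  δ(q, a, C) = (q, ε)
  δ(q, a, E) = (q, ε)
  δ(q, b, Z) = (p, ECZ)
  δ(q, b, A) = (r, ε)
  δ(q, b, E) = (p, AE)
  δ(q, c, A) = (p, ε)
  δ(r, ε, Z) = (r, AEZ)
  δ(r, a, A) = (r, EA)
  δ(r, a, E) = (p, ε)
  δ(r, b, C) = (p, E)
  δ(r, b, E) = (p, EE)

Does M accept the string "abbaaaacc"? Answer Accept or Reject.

Accept

(p, abbaaaacc, Z)
  read a, top Z: go to r, push CZ → (r, bbaaaacc, CZ)
  read b, top C: go to p, push E → (p, baaaacc, EZ)
  ε-move, top E: go to p, push ε → (p, baaaacc, Z)
  read b, top Z: go to r, push AZ → (r, aaaacc, AZ)
  read a, top A: go to r, push EA → (r, aaacc, EAZ)
  read a, top E: go to p, push ε → (p, aacc, AZ)
  read a, top A: go to q, push CA → (q, acc, CAZ)
  read a, top C: go to q, push ε → (q, cc, AZ)
  read c, top A: go to p, push ε → (p, c, Z)
  read c, top Z: go to q, push ε → (q, ε, ε)
All input consumed and the stack is empty.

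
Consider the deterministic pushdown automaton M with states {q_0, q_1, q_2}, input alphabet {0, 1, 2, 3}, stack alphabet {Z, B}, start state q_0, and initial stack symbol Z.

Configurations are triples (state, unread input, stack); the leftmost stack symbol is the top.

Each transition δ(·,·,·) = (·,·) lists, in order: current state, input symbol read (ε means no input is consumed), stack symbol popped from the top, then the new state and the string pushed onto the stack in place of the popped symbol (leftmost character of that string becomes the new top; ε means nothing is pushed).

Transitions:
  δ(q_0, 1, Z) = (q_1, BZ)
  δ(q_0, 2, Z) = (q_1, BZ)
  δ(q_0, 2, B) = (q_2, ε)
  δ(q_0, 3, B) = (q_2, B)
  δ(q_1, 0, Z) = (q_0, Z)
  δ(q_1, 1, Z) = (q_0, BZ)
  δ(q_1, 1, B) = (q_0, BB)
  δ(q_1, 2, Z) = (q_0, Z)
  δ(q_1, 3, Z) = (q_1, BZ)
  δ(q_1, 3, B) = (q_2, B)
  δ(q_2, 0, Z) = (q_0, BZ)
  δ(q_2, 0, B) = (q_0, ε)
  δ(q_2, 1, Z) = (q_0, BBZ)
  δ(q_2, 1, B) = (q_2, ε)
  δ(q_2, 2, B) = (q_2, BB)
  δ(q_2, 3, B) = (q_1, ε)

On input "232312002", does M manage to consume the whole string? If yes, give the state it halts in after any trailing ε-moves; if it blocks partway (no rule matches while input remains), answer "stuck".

(q_0, 232312002, Z)
  read 2, top Z: go to q_1, push BZ → (q_1, 32312002, BZ)
  read 3, top B: go to q_2, push B → (q_2, 2312002, BZ)
  read 2, top B: go to q_2, push BB → (q_2, 312002, BBZ)
  read 3, top B: go to q_1, push ε → (q_1, 12002, BZ)
  read 1, top B: go to q_0, push BB → (q_0, 2002, BBZ)
  read 2, top B: go to q_2, push ε → (q_2, 002, BZ)
  read 0, top B: go to q_0, push ε → (q_0, 02, Z)
No transition for (q_0, 0, top Z); M blocks with input 02 remaining.

stuck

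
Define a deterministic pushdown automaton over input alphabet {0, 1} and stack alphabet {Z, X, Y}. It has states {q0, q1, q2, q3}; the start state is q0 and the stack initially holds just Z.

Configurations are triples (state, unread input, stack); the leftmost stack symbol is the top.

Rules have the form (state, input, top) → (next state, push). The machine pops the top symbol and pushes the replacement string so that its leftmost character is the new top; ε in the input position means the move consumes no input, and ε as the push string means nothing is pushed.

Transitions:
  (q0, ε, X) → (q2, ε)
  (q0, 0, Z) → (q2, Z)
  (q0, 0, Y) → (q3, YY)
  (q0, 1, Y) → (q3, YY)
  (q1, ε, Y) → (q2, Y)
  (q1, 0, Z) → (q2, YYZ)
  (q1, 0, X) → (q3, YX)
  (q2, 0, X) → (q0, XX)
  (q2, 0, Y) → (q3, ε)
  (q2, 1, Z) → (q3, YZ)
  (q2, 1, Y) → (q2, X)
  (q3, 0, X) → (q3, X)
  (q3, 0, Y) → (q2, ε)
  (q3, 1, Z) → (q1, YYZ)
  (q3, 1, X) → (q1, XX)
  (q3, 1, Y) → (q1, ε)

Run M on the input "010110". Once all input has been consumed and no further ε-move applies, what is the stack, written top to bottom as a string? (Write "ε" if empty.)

YYZ

(q0, 010110, Z)
  read 0, top Z: go to q2, push Z → (q2, 10110, Z)
  read 1, top Z: go to q3, push YZ → (q3, 0110, YZ)
  read 0, top Y: go to q2, push ε → (q2, 110, Z)
  read 1, top Z: go to q3, push YZ → (q3, 10, YZ)
  read 1, top Y: go to q1, push ε → (q1, 0, Z)
  read 0, top Z: go to q2, push YYZ → (q2, ε, YYZ)
All input consumed in state q2 with stack YYZ.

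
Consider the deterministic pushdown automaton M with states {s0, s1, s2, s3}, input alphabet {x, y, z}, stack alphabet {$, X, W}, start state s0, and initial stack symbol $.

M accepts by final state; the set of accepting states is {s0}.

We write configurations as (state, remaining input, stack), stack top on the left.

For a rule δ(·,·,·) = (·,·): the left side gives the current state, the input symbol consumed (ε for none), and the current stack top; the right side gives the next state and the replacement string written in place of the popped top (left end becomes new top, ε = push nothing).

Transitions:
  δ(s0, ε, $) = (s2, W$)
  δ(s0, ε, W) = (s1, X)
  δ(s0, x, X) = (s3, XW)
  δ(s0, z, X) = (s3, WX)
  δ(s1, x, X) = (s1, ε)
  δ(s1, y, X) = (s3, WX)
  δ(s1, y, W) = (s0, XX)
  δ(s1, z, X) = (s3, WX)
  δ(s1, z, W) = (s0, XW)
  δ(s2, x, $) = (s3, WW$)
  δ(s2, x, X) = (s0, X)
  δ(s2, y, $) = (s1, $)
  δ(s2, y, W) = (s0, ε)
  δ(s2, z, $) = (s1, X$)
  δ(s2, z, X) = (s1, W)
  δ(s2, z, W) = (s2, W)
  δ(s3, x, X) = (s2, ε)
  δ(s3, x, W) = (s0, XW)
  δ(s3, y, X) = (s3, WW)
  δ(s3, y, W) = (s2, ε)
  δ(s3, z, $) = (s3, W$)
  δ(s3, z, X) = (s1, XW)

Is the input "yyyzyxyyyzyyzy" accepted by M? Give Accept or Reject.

Reject

(s0, yyyzyxyyyzyyzy, $)
  ε-move, top $: go to s2, push W$ → (s2, yyyzyxyyyzyyzy, W$)
  read y, top W: go to s0, push ε → (s0, yyzyxyyyzyyzy, $)
  ε-move, top $: go to s2, push W$ → (s2, yyzyxyyyzyyzy, W$)
  read y, top W: go to s0, push ε → (s0, yzyxyyyzyyzy, $)
  ε-move, top $: go to s2, push W$ → (s2, yzyxyyyzyyzy, W$)
  read y, top W: go to s0, push ε → (s0, zyxyyyzyyzy, $)
  ε-move, top $: go to s2, push W$ → (s2, zyxyyyzyyzy, W$)
  read z, top W: go to s2, push W → (s2, yxyyyzyyzy, W$)
  read y, top W: go to s0, push ε → (s0, xyyyzyyzy, $)
  ε-move, top $: go to s2, push W$ → (s2, xyyyzyyzy, W$)
No transition applies at (s2, xyyyzyyzy, W$); input not fully consumed.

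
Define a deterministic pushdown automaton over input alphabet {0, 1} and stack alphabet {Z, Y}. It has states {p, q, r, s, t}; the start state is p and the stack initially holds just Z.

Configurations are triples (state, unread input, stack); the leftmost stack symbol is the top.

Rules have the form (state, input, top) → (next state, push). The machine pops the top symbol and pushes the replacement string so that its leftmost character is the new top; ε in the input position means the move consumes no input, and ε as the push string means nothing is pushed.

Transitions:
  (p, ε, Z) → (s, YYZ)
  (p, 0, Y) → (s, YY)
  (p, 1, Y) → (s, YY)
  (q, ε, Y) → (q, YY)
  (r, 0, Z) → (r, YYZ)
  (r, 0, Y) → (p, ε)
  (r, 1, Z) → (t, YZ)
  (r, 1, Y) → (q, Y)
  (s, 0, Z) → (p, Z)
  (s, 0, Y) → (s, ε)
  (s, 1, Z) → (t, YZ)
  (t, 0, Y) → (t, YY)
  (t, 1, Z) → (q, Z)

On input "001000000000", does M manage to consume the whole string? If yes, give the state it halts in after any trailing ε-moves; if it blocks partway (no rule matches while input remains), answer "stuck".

t

(p, 001000000000, Z) ⊢ (s, 001000000000, YYZ) ⊢ (s, 01000000000, YZ) ⊢ (s, 1000000000, Z) ⊢ (t, 000000000, YZ) ⊢ (t, 00000000, YYZ) ⊢ (t, 0000000, YYYZ) ⊢ (t, 000000, YYYYZ) ⊢ (t, 00000, YYYYYZ) ⊢ (t, 0000, YYYYYYZ) ⊢ (t, 000, YYYYYYYZ) ⊢ (t, 00, YYYYYYYYZ) ⊢ (t, 0, YYYYYYYYYZ) ⊢ (t, ε, YYYYYYYYYYZ)
All input consumed; M is in state t.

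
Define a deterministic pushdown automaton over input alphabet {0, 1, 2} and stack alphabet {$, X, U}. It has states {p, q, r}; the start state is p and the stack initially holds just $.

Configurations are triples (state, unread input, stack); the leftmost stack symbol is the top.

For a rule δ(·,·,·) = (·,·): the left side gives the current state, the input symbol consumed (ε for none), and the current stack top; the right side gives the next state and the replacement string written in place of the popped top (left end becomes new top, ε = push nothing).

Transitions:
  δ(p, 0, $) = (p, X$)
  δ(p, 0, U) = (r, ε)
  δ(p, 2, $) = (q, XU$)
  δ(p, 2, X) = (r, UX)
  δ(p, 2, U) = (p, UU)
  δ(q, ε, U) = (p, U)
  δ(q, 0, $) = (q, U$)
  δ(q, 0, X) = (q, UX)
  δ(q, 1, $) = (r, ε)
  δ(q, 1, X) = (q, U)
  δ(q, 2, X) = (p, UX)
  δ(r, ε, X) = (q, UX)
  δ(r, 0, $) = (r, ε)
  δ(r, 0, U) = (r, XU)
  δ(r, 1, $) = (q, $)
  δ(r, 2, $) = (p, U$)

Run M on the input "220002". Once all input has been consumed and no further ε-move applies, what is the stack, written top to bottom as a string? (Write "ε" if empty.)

(p, 220002, $) ⊢ (q, 20002, XU$) ⊢ (p, 0002, UXU$) ⊢ (r, 002, XU$) ⊢ (q, 002, UXU$) ⊢ (p, 002, UXU$) ⊢ (r, 02, XU$) ⊢ (q, 02, UXU$) ⊢ (p, 02, UXU$) ⊢ (r, 2, XU$) ⊢ (q, 2, UXU$) ⊢ (p, 2, UXU$) ⊢ (p, ε, UUXU$)
All input consumed in state p with stack UUXU$.

UUXU$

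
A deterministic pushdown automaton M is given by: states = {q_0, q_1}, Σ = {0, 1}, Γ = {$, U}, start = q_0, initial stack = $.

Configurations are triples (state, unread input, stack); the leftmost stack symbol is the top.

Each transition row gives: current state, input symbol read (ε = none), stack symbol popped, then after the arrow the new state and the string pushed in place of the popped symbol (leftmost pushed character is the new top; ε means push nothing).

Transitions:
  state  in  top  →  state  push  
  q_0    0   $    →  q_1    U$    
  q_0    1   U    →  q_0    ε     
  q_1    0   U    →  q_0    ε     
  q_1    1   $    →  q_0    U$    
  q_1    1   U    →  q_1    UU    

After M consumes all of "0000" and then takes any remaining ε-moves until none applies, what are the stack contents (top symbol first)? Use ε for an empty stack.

(q_0, 0000, $)
  read 0, top $: go to q_1, push U$ → (q_1, 000, U$)
  read 0, top U: go to q_0, push ε → (q_0, 00, $)
  read 0, top $: go to q_1, push U$ → (q_1, 0, U$)
  read 0, top U: go to q_0, push ε → (q_0, ε, $)
All input consumed in state q_0 with stack $.

$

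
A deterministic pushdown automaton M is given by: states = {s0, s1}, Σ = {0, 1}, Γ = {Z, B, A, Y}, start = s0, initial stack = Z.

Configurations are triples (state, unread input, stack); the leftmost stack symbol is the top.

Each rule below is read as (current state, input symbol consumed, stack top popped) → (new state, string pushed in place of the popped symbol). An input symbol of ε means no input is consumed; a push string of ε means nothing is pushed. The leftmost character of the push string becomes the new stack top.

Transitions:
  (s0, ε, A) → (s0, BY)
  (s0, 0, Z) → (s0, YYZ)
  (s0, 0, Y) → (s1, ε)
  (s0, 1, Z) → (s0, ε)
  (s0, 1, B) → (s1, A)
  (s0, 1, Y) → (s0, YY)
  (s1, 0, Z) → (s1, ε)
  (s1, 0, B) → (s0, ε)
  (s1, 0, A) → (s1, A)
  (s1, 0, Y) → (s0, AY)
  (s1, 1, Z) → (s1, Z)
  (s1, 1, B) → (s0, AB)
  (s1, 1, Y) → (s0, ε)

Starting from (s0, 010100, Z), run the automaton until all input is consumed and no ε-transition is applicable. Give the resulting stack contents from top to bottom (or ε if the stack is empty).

ε

(s0, 010100, Z)
  read 0, top Z: go to s0, push YYZ → (s0, 10100, YYZ)
  read 1, top Y: go to s0, push YY → (s0, 0100, YYYZ)
  read 0, top Y: go to s1, push ε → (s1, 100, YYZ)
  read 1, top Y: go to s0, push ε → (s0, 00, YZ)
  read 0, top Y: go to s1, push ε → (s1, 0, Z)
  read 0, top Z: go to s1, push ε → (s1, ε, ε)
All input consumed in state s1 with stack ε.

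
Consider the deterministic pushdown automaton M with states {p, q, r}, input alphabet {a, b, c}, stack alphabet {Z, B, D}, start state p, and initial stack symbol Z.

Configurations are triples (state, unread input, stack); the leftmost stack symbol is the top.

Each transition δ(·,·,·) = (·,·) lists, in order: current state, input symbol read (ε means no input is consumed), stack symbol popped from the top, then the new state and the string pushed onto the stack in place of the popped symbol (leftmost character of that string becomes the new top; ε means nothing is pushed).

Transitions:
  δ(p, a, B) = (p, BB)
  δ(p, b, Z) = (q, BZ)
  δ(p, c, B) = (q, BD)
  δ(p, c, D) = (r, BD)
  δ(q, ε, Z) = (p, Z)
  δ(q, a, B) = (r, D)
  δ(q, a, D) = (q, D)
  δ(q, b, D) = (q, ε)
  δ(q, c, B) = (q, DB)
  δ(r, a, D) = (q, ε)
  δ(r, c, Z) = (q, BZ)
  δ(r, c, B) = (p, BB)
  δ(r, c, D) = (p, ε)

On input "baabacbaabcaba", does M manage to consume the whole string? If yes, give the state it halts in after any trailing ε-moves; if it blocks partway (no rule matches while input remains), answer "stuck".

(p, baabacbaabcaba, Z) ⊢ (q, aabacbaabcaba, BZ) ⊢ (r, abacbaabcaba, DZ) ⊢ (q, bacbaabcaba, Z) ⊢ (p, bacbaabcaba, Z) ⊢ (q, acbaabcaba, BZ) ⊢ (r, cbaabcaba, DZ) ⊢ (p, baabcaba, Z) ⊢ (q, aabcaba, BZ) ⊢ (r, abcaba, DZ) ⊢ (q, bcaba, Z) ⊢ (p, bcaba, Z) ⊢ (q, caba, BZ) ⊢ (q, aba, DBZ) ⊢ (q, ba, DBZ) ⊢ (q, a, BZ) ⊢ (r, ε, DZ)
All input consumed; M is in state r.

r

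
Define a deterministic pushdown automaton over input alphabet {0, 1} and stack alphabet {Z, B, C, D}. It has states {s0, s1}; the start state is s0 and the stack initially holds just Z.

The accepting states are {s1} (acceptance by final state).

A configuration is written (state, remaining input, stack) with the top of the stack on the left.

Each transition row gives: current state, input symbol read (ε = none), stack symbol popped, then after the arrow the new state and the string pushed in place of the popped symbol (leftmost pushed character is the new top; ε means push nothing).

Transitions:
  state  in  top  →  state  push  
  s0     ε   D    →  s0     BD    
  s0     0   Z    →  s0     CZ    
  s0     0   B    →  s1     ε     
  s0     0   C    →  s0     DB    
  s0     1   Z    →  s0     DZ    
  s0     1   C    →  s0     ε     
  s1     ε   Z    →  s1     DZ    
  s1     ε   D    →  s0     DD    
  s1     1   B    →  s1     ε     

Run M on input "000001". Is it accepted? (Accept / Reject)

(s0, 000001, Z)
  read 0, top Z: go to s0, push CZ → (s0, 00001, CZ)
  read 0, top C: go to s0, push DB → (s0, 0001, DBZ)
  ε-move, top D: go to s0, push BD → (s0, 0001, BDBZ)
  read 0, top B: go to s1, push ε → (s1, 001, DBZ)
  ε-move, top D: go to s0, push DD → (s0, 001, DDBZ)
  ε-move, top D: go to s0, push BD → (s0, 001, BDDBZ)
  read 0, top B: go to s1, push ε → (s1, 01, DDBZ)
  ε-move, top D: go to s0, push DD → (s0, 01, DDDBZ)
  ε-move, top D: go to s0, push BD → (s0, 01, BDDDBZ)
  read 0, top B: go to s1, push ε → (s1, 1, DDDBZ)
  ε-move, top D: go to s0, push DD → (s0, 1, DDDDBZ)
  ε-move, top D: go to s0, push BD → (s0, 1, BDDDDBZ)
No transition applies at (s0, 1, BDDDDBZ); input not fully consumed.

Reject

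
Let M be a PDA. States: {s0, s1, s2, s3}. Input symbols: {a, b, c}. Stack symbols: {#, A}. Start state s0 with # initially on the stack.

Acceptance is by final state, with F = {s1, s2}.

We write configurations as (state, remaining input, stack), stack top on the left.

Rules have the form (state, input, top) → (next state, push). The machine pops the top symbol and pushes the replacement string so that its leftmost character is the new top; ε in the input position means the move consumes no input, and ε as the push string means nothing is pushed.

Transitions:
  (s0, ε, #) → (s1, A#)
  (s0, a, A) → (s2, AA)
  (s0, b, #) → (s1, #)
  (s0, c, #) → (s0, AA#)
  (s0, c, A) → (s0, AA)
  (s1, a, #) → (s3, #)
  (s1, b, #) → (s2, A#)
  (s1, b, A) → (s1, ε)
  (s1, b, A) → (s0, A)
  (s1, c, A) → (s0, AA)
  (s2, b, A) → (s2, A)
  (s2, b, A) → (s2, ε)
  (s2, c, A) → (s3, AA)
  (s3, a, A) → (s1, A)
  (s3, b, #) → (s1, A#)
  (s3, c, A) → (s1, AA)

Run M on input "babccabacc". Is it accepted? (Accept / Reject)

Reject

No computation consumes all input and reaches a final state.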